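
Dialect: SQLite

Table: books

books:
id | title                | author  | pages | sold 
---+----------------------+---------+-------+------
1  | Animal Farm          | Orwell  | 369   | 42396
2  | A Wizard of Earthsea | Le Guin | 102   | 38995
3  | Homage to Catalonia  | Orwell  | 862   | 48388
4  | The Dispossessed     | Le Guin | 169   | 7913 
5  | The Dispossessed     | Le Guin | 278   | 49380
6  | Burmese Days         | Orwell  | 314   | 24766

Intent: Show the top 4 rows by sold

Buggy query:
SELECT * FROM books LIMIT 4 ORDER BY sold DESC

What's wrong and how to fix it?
Bug: ORDER BY cannot follow LIMIT; LIMIT is the final clause

Fix: Swap the clauses: ORDER BY first, then LIMIT

Corrected query:
SELECT * FROM books ORDER BY sold DESC LIMIT 4

Result:
id | title                | author  | pages | sold 
---+----------------------+---------+-------+------
5  | The Dispossessed     | Le Guin | 278   | 49380
3  | Homage to Catalonia  | Orwell  | 862   | 48388
1  | Animal Farm          | Orwell  | 369   | 42396
2  | A Wizard of Earthsea | Le Guin | 102   | 38995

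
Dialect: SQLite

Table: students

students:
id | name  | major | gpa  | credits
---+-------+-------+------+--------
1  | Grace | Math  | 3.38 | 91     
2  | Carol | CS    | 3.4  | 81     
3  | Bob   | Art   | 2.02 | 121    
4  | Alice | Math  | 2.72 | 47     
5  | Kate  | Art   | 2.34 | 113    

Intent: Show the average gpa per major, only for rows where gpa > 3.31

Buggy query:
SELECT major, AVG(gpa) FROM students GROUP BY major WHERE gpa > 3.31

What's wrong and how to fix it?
Bug: Row-level WHERE must come before GROUP BY in the clause order

Fix: Move the WHERE clause before GROUP BY

Corrected query:
SELECT major, AVG(gpa) FROM students WHERE gpa > 3.31 GROUP BY major

Result:
major | AVG(gpa)
------+---------
CS    | 3.4     
Math  | 3.38    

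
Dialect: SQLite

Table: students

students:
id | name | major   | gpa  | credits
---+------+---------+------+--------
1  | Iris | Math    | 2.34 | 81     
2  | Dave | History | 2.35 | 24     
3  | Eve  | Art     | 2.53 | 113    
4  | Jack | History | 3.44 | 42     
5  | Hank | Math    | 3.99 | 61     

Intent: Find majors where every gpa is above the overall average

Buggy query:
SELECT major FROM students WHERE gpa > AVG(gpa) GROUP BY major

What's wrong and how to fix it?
Bug: AVG() is an aggregate; it can't sit directly in WHERE

Fix: Compute the overall average in a scalar subquery and compare each group's MIN against it in HAVING

Corrected query:
SELECT major FROM students GROUP BY major HAVING MIN(gpa) > (SELECT AVG(gpa) FROM students)

Result:
(no rows)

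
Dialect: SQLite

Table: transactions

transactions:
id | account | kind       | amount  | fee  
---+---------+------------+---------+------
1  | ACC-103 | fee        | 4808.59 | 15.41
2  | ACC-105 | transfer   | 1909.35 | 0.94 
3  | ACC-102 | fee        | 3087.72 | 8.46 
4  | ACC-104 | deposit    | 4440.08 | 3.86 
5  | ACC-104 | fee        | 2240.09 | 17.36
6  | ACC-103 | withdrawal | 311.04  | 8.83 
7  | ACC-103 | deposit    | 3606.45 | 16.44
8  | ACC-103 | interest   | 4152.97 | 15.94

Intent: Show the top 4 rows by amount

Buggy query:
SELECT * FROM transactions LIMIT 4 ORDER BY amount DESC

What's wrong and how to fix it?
Bug: ORDER BY cannot follow LIMIT; LIMIT is the final clause

Fix: Swap the clauses: ORDER BY first, then LIMIT

Corrected query:
SELECT * FROM transactions ORDER BY amount DESC LIMIT 4

Result:
id | account | kind     | amount  | fee  
---+---------+----------+---------+------
1  | ACC-103 | fee      | 4808.59 | 15.41
4  | ACC-104 | deposit  | 4440.08 | 3.86 
8  | ACC-103 | interest | 4152.97 | 15.94
7  | ACC-103 | deposit  | 3606.45 | 16.44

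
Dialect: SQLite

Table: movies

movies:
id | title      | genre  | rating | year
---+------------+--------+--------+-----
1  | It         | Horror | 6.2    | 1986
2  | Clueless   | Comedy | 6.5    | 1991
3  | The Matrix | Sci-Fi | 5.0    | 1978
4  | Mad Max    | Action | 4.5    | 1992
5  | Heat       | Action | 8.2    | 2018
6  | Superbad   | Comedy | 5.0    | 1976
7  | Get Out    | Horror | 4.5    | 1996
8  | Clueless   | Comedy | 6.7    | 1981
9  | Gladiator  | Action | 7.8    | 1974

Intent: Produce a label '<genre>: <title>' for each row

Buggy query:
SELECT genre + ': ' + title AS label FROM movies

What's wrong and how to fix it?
Bug: SQLite uses || for string concatenation; + coerces text to numbers (yielding 0)

Fix: Replace + with || to concatenate text

Corrected query:
SELECT genre || ': ' || title AS label FROM movies

Result:
label             
------------------
Horror: It        
Comedy: Clueless  
Sci-Fi: The Matrix
Action: Mad Max   
Action: Heat      
Comedy: Superbad  
Horror: Get Out   
Comedy: Clueless  
Action: Gladiator 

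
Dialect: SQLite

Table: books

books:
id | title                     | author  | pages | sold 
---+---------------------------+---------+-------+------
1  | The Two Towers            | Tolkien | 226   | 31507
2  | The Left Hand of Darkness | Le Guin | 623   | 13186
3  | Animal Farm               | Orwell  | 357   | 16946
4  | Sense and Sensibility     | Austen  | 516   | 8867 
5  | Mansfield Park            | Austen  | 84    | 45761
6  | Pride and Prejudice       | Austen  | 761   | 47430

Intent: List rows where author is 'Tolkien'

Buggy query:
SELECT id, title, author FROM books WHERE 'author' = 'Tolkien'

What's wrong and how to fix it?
Bug: 'author' in single quotes is a string literal, not the column; the comparison is literal-vs-literal and never true

Fix: Remove the quotes around the column name (or use double quotes for an identifier)

Corrected query:
SELECT id, title, author FROM books WHERE author = 'Tolkien'

Result:
id | title          | author 
---+----------------+--------
1  | The Two Towers | Tolkien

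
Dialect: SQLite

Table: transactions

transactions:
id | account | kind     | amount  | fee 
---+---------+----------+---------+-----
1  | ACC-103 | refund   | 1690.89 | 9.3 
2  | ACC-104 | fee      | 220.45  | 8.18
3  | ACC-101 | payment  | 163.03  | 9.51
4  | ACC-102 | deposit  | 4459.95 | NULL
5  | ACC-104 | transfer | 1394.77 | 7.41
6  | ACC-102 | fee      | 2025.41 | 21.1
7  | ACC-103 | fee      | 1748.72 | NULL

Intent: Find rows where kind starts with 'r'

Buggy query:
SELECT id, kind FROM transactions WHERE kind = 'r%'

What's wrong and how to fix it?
Bug: Wildcards only work with LIKE; '=' treats '%' as a literal character

Fix: Replace '=' with LIKE so 'r%' is treated as a pattern

Corrected query:
SELECT id, kind FROM transactions WHERE kind LIKE 'r%'

Result:
id | kind  
---+-------
1  | refund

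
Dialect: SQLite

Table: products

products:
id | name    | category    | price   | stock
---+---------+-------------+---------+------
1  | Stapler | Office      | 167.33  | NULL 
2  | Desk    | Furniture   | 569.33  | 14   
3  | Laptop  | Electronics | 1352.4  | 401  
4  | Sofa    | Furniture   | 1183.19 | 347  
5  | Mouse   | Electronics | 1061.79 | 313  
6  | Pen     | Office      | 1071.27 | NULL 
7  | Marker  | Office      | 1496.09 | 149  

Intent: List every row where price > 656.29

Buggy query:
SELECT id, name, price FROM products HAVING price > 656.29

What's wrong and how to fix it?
Bug: This is a non-aggregate query (no GROUP BY, no aggregates), so in SQLite the HAVING clause is invalid here; a row-level condition belongs in WHERE

Fix: Replace HAVING with WHERE since the condition applies to individual rows

Corrected query:
SELECT id, name, price FROM products WHERE price > 656.29

Result:
id | name   | price  
---+--------+--------
3  | Laptop | 1352.4 
4  | Sofa   | 1183.19
5  | Mouse  | 1061.79
6  | Pen    | 1071.27
7  | Marker | 1496.09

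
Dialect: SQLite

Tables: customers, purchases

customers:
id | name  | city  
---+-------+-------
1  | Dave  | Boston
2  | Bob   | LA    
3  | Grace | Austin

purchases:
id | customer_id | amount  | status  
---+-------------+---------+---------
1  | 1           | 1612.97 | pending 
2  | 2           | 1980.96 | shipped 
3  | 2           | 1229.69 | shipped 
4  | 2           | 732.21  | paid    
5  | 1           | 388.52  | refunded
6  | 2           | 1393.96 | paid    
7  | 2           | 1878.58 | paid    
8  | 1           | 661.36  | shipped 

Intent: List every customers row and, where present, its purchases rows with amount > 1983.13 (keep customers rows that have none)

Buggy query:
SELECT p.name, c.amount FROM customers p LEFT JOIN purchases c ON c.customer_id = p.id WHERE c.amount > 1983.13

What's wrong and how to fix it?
Bug: A WHERE condition on the right-hand table after LEFT JOIN drops unmatched parents

Fix: Move the right-table condition into the ON clause so unmatched parents are kept

Corrected query:
SELECT p.name, c.amount FROM customers p LEFT JOIN purchases c ON c.customer_id = p.id AND c.amount > 1983.13

Result:
name  | amount
------+-------
Dave  | NULL  
Bob   | NULL  
Grace | NULL  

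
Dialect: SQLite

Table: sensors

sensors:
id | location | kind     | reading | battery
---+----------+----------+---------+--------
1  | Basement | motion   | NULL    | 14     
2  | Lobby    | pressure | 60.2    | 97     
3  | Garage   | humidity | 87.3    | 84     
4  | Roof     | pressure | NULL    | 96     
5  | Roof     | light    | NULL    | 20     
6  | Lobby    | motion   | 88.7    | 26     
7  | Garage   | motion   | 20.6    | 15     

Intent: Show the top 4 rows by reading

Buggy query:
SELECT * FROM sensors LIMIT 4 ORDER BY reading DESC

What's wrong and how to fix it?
Bug: ORDER BY cannot follow LIMIT; LIMIT is the final clause

Fix: Sort with ORDER BY, then apply LIMIT

Corrected query:
SELECT * FROM sensors ORDER BY reading DESC LIMIT 4

Result:
id | location | kind     | reading | battery
---+----------+----------+---------+--------
6  | Lobby    | motion   | 88.7    | 26     
3  | Garage   | humidity | 87.3    | 84     
2  | Lobby    | pressure | 60.2    | 97     
7  | Garage   | motion   | 20.6    | 15     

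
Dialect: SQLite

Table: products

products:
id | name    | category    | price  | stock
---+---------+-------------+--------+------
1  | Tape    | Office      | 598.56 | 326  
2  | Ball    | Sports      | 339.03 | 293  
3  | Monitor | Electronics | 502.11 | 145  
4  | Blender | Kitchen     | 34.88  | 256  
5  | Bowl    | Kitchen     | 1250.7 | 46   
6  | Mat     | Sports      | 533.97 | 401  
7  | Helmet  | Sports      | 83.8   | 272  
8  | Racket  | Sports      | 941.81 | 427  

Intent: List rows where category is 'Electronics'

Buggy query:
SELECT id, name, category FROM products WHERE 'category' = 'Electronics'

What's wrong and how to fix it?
Bug: 'category' in single quotes is a string literal, not the column; the comparison is literal-vs-literal and never true

Fix: Remove the quotes around the column name (or use double quotes for an identifier)

Corrected query:
SELECT id, name, category FROM products WHERE category = 'Electronics'

Result:
id | name    | category   
---+---------+------------
3  | Monitor | Electronics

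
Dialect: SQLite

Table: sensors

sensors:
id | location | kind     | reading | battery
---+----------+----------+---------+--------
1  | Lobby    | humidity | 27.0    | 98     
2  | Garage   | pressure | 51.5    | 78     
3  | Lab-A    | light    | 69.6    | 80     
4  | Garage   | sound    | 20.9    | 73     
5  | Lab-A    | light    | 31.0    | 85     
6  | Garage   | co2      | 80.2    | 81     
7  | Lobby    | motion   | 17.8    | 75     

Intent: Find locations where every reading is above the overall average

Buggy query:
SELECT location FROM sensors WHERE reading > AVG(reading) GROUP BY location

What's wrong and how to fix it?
Bug: AVG() is an aggregate; it can't sit directly in WHERE

Fix: Compute the overall average in a scalar subquery and compare each group's MIN against it in HAVING

Corrected query:
SELECT location FROM sensors GROUP BY location HAVING MIN(reading) > (SELECT AVG(reading) FROM sensors)

Result:
(no rows)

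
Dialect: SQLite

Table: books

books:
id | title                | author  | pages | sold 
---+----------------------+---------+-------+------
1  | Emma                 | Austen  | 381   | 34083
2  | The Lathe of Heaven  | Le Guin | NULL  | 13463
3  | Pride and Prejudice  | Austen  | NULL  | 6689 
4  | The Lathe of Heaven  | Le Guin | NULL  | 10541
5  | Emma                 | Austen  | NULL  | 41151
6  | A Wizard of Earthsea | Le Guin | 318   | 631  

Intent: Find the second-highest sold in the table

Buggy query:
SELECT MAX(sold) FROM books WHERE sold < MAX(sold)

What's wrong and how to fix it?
Bug: MAX(sold) on the right of the comparison is an aggregate-in-WHERE error

Fix: Put the inner MAX in a scalar subquery

Corrected query:
SELECT MAX(sold) FROM books WHERE sold < (SELECT MAX(sold) FROM books)

Result:
MAX(sold)
---------
34083    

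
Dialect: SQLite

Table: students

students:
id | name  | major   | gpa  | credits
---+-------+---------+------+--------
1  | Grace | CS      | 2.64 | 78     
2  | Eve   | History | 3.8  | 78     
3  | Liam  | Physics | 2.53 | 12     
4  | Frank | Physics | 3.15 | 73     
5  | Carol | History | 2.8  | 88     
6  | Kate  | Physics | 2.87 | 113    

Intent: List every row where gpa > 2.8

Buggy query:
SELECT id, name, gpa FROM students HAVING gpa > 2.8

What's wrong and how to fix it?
Bug: This is a non-aggregate query (no GROUP BY, no aggregates), so in SQLite the HAVING clause is invalid here; a row-level condition belongs in WHERE

Fix: Use WHERE for row-level filtering

Corrected query:
SELECT id, name, gpa FROM students WHERE gpa > 2.8

Result:
id | name  | gpa 
---+-------+-----
2  | Eve   | 3.8 
4  | Frank | 3.15
6  | Kate  | 2.87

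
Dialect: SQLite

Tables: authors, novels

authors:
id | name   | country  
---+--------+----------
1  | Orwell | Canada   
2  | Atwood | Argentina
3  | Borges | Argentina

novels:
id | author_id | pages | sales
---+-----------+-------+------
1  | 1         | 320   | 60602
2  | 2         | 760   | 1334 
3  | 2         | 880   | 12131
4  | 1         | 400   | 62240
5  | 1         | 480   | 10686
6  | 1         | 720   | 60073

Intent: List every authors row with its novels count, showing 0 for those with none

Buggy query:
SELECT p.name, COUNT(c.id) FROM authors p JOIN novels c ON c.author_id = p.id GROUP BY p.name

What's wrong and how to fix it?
Bug: An inner join excludes parents with zero children

Fix: Use LEFT JOIN so parents without children still appear (COUNT(c.id) gives 0)

Corrected query:
SELECT p.name, COUNT(c.id) FROM authors p LEFT JOIN novels c ON c.author_id = p.id GROUP BY p.name

Result:
name   | COUNT(c.id)
-------+------------
Atwood | 2          
Borges | 0          
Orwell | 4          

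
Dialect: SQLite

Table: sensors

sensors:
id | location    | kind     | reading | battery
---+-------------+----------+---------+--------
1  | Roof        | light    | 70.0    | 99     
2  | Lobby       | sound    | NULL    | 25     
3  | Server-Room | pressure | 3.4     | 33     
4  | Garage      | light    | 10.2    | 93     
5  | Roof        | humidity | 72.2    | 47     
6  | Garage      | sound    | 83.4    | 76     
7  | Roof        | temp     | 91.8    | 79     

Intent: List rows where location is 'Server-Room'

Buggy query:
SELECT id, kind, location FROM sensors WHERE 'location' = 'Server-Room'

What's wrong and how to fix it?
Bug: Single quotes denote string literals in SQL; the column name is being compared as a constant string

Fix: Reference the column as location without single quotes

Corrected query:
SELECT id, kind, location FROM sensors WHERE location = 'Server-Room'

Result:
id | kind     | location   
---+----------+------------
3  | pressure | Server-Room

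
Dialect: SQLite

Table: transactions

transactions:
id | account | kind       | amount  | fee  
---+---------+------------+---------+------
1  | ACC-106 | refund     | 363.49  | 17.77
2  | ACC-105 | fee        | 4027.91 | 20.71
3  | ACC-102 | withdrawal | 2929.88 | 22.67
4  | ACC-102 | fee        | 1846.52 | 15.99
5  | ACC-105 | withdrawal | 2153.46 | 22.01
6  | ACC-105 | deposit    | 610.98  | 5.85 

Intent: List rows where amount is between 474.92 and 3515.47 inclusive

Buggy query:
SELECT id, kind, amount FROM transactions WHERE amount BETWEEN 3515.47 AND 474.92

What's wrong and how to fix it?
Bug: The bounds are reversed; BETWEEN a AND b requires a <= b to match anything

Fix: Swap the bounds so the smaller value comes first

Corrected query:
SELECT id, kind, amount FROM transactions WHERE amount BETWEEN 474.92 AND 3515.47

Result:
id | kind       | amount 
---+------------+--------
3  | withdrawal | 2929.88
4  | fee        | 1846.52
5  | withdrawal | 2153.46
6  | deposit    | 610.98 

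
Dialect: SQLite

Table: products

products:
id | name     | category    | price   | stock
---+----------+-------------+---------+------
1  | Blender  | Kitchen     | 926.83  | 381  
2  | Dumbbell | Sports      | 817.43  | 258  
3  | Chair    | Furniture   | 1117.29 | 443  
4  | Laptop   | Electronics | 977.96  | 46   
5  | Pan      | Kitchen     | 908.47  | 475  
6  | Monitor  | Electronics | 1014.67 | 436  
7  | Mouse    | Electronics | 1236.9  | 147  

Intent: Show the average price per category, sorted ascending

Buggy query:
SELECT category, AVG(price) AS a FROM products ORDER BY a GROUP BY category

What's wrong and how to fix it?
Bug: GROUP BY must precede ORDER BY

Fix: Reorder: SELECT … FROM … GROUP BY … ORDER BY …

Corrected query:
SELECT category, AVG(price) AS a FROM products GROUP BY category ORDER BY a

Result:
category    | a      
------------+--------
Sports      | 817.43 
Kitchen     | 917.65 
Electronics | 1076.51
Furniture   | 1117.29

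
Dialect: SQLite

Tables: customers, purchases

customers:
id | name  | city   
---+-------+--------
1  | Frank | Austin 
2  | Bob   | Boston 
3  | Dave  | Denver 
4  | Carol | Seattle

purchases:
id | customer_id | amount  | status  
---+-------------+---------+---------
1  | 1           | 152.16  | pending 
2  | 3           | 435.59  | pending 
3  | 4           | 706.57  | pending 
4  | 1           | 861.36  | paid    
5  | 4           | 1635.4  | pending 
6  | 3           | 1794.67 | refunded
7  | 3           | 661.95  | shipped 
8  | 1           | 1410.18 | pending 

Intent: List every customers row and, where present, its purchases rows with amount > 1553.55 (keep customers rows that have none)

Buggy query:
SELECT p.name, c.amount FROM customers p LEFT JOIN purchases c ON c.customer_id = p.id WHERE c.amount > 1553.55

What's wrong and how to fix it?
Bug: A WHERE condition on the right-hand table after LEFT JOIN drops unmatched parents

Fix: Move the right-table condition into the ON clause so unmatched parents are kept

Corrected query:
SELECT p.name, c.amount FROM customers p LEFT JOIN purchases c ON c.customer_id = p.id AND c.amount > 1553.55

Result:
name  | amount 
------+--------
Frank | NULL   
Bob   | NULL   
Dave  | 1794.67
Carol | 1635.4 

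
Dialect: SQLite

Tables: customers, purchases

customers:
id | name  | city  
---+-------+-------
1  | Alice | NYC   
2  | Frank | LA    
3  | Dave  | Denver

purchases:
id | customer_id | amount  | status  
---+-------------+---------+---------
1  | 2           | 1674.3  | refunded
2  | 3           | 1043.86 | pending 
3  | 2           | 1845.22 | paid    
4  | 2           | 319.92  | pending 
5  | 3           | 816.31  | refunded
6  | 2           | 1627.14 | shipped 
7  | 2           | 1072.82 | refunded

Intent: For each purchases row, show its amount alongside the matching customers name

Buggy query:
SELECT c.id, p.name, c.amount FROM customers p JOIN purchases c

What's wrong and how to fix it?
Bug: Missing join condition: each purchases row is matched to all customers rows instead of just its own

Fix: Add ON c.customer_id = p.id to the JOIN

Corrected query:
SELECT c.id, p.name, c.amount FROM customers p JOIN purchases c ON c.customer_id = p.id

Result:
id | name  | amount 
---+-------+--------
1  | Frank | 1674.3 
2  | Dave  | 1043.86
3  | Frank | 1845.22
4  | Frank | 319.92 
5  | Dave  | 816.31 
6  | Frank | 1627.14
7  | Frank | 1072.82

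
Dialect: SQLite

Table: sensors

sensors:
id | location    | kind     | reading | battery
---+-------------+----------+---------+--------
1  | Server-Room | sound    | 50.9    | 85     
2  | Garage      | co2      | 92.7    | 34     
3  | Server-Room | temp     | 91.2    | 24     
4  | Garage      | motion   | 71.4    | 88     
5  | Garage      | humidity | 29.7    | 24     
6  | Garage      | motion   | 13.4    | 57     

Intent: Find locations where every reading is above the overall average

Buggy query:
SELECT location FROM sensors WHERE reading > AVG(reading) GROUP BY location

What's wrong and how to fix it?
Bug: WHERE evaluates per row before aggregation, so AVG() is unavailable

Fix: Compute the overall average in a scalar subquery and compare each group's MIN against it in HAVING

Corrected query:
SELECT location FROM sensors GROUP BY location HAVING MIN(reading) > (SELECT AVG(reading) FROM sensors)

Result:
(no rows)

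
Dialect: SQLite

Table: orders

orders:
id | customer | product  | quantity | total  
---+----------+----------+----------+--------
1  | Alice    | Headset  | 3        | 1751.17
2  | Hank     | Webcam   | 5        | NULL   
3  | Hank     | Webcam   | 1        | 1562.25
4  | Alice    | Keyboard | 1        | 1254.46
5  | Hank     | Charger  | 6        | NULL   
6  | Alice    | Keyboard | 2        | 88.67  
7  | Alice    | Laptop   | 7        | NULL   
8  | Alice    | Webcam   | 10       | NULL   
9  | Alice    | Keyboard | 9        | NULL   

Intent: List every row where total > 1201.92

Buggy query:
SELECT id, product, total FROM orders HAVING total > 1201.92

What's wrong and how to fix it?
Bug: This is a non-aggregate query (no GROUP BY, no aggregates), so in SQLite the HAVING clause is invalid here; a row-level condition belongs in WHERE

Fix: Replace HAVING with WHERE since the condition applies to individual rows

Corrected query:
SELECT id, product, total FROM orders WHERE total > 1201.92

Result:
id | product  | total  
---+----------+--------
1  | Headset  | 1751.17
3  | Webcam   | 1562.25
4  | Keyboard | 1254.46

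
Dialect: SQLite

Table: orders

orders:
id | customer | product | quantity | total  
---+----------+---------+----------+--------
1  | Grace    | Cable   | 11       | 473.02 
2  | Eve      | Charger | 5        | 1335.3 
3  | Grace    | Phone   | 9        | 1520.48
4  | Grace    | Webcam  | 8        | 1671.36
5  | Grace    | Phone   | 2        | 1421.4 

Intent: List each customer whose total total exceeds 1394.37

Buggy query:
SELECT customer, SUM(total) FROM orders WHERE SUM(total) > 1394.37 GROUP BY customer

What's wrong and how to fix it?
Bug: SUM(total) is an aggregate, but WHERE filters rows before aggregation

Fix: Move the aggregate condition to a HAVING clause

Corrected query:
SELECT customer, SUM(total) FROM orders GROUP BY customer HAVING SUM(total) > 1394.37

Result:
customer | SUM(total)
---------+-----------
Grace    | 5086.26   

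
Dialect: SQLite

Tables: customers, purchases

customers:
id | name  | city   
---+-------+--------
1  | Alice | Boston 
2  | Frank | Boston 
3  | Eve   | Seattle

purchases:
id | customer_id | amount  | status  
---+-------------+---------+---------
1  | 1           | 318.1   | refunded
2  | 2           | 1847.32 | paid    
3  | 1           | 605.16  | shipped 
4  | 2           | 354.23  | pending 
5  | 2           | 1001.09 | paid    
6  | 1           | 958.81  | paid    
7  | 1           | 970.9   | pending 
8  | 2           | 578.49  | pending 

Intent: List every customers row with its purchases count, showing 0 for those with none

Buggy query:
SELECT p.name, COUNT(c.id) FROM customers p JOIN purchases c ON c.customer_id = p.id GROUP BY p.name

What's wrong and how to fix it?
Bug: An inner join excludes parents with zero children

Fix: Use LEFT JOIN so parents without children still appear (COUNT(c.id) gives 0)

Corrected query:
SELECT p.name, COUNT(c.id) FROM customers p LEFT JOIN purchases c ON c.customer_id = p.id GROUP BY p.name

Result:
name  | COUNT(c.id)
------+------------
Alice | 4          
Eve   | 0          
Frank | 4          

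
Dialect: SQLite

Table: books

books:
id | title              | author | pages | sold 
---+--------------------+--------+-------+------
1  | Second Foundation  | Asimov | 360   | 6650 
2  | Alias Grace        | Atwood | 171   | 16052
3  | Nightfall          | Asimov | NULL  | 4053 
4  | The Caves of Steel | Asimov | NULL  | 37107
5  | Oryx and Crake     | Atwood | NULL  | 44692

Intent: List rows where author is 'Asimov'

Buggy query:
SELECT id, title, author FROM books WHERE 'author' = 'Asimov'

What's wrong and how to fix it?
Bug: 'author' in single quotes is a string literal, not the column; the comparison is literal-vs-literal and never true

Fix: Reference the column as author without single quotes

Corrected query:
SELECT id, title, author FROM books WHERE author = 'Asimov'

Result:
id | title              | author
---+--------------------+-------
1  | Second Foundation  | Asimov
3  | Nightfall          | Asimov
4  | The Caves of Steel | Asimov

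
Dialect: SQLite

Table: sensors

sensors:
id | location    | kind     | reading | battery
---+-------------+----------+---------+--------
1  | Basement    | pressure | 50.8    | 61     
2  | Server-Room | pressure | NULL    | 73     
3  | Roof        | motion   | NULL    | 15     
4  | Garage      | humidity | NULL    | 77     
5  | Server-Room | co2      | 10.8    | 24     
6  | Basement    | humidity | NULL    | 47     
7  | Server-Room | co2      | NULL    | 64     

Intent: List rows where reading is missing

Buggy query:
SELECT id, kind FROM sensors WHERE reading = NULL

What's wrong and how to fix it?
Bug: '= NULL' is always unknown in SQL three-valued logic, so no rows match

Fix: Use IS NULL to test for NULL

Corrected query:
SELECT id, kind FROM sensors WHERE reading IS NULL

Result:
id | kind    
---+---------
2  | pressure
3  | motion  
4  | humidity
6  | humidity
7  | co2     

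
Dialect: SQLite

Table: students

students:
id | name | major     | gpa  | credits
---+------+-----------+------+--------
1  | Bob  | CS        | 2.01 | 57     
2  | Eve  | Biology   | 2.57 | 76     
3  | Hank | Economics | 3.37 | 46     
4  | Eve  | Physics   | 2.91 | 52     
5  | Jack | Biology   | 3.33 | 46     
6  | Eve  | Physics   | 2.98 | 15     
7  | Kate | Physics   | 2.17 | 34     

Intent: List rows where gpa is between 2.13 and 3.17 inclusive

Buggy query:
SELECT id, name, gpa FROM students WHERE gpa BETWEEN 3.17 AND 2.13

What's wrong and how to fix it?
Bug: BETWEEN expects the lower bound first; with 3.17 AND 2.13 the range is empty

Fix: Swap the bounds so the smaller value comes first

Corrected query:
SELECT id, name, gpa FROM students WHERE gpa BETWEEN 2.13 AND 3.17

Result:
id | name | gpa 
---+------+-----
2  | Eve  | 2.57
4  | Eve  | 2.91
6  | Eve  | 2.98
7  | Kate | 2.17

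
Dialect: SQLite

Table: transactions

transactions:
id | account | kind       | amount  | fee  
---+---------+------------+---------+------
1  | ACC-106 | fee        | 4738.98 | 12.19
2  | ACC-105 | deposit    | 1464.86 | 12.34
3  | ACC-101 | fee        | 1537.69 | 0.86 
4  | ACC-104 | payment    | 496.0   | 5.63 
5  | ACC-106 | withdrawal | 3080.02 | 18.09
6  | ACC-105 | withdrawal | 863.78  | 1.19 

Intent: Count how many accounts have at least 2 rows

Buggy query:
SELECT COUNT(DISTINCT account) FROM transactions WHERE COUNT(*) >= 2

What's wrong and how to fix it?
Bug: WHERE filters individual rows, not groups, so a group-level COUNT is invalid there

Fix: Group first with HAVING COUNT(*) >= 2, then COUNT the resulting groups

Corrected query:
SELECT COUNT(*) FROM (SELECT account FROM transactions GROUP BY account HAVING COUNT(*) >= 2)

Result:
COUNT(*)
--------
2       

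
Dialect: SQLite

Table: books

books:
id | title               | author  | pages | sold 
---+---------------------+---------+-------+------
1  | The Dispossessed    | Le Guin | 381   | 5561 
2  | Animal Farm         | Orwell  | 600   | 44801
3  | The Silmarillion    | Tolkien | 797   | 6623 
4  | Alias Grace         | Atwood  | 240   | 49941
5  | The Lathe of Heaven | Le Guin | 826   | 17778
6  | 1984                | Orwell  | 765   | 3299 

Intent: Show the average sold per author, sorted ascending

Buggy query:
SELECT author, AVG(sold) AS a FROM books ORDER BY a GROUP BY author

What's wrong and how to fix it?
Bug: GROUP BY must precede ORDER BY

Fix: Move ORDER BY to the end, after GROUP BY

Corrected query:
SELECT author, AVG(sold) AS a FROM books GROUP BY author ORDER BY a

Result:
author  | a      
--------+--------
Tolkien | 6623   
Le Guin | 11669.5
Orwell  | 24050  
Atwood  | 49941  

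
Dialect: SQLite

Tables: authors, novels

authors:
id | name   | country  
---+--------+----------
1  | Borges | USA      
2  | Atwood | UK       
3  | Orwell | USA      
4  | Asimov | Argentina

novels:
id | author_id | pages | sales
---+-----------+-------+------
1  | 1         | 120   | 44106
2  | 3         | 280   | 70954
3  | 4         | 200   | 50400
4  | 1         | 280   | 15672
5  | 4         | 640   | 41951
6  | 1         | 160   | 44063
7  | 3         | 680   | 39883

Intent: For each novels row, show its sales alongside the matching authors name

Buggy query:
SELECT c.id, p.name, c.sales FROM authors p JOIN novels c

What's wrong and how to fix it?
Bug: JOIN with no ON clause produces a cartesian product; every novels row pairs with every authors row

Fix: Add ON c.author_id = p.id to the JOIN

Corrected query:
SELECT c.id, p.name, c.sales FROM authors p JOIN novels c ON c.author_id = p.id

Result:
id | name   | sales
---+--------+------
1  | Borges | 44106
2  | Orwell | 70954
3  | Asimov | 50400
4  | Borges | 15672
5  | Asimov | 41951
6  | Borges | 44063
7  | Orwell | 39883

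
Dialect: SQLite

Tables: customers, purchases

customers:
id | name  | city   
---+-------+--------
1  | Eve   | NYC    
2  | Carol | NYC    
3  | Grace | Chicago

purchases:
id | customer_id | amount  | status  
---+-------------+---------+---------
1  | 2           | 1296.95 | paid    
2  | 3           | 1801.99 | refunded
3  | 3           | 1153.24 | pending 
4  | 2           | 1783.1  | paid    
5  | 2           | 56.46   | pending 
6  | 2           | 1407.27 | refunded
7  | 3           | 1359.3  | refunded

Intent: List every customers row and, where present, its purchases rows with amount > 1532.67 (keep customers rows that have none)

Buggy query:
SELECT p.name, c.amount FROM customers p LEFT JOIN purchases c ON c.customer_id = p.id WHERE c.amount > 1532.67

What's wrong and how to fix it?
Bug: A WHERE condition on the right-hand table after LEFT JOIN drops unmatched parents

Fix: Put 'c.amount > 1532.67' in the JOIN's ON clause instead of WHERE

Corrected query:
SELECT p.name, c.amount FROM customers p LEFT JOIN purchases c ON c.customer_id = p.id AND c.amount > 1532.67

Result:
name  | amount 
------+--------
Eve   | NULL   
Carol | 1783.1 
Grace | 1801.99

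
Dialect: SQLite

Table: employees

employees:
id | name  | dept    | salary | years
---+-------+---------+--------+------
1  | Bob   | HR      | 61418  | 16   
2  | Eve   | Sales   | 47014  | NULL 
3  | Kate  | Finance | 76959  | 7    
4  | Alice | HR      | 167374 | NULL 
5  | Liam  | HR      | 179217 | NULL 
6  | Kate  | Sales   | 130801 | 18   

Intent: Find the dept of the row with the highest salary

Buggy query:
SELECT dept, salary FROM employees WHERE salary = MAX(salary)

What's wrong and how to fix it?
Bug: MAX(salary) is an aggregate and cannot be used directly in WHERE

Fix: Use a subquery: WHERE salary = (SELECT MAX(salary) FROM employees)

Corrected query:
SELECT dept, salary FROM employees WHERE salary = (SELECT MAX(salary) FROM employees)

Result:
dept | salary
-----+-------
HR   | 179217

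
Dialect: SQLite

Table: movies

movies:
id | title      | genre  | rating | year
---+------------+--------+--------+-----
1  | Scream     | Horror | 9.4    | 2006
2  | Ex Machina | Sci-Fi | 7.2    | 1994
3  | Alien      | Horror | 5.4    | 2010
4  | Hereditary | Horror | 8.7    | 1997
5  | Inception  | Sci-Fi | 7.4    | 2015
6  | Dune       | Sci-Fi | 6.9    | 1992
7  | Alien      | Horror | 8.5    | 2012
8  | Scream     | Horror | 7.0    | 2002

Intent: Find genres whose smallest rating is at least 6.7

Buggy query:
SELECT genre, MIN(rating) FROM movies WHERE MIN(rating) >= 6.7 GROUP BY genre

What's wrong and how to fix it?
Bug: MIN() in WHERE is a misuse of aggregate

Fix: Use HAVING for the per-group MIN condition

Corrected query:
SELECT genre, MIN(rating) FROM movies GROUP BY genre HAVING MIN(rating) >= 6.7

Result:
genre  | MIN(rating)
-------+------------
Sci-Fi | 6.9        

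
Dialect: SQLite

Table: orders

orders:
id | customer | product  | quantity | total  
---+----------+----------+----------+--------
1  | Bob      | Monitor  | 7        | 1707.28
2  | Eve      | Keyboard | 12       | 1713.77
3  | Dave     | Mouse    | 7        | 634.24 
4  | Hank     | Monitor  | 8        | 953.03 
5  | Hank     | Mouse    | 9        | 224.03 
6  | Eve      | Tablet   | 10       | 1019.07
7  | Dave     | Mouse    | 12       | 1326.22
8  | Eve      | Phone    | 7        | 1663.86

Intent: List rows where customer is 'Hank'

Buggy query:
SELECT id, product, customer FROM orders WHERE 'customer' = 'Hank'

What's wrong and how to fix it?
Bug: 'customer' in single quotes is a string literal, not the column; the comparison is literal-vs-literal and never true

Fix: Reference the column as customer without single quotes

Corrected query:
SELECT id, product, customer FROM orders WHERE customer = 'Hank'

Result:
id | product | customer
---+---------+---------
4  | Monitor | Hank    
5  | Mouse   | Hank    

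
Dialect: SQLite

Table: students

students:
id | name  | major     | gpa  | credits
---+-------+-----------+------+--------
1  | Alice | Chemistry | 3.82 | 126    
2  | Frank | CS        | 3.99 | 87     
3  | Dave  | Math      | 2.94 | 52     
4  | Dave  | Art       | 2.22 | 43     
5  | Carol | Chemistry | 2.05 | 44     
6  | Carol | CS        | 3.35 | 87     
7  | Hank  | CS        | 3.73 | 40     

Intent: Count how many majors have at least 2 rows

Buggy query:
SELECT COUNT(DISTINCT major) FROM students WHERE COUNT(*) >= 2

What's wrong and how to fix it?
Bug: WHERE filters individual rows, not groups, so a group-level COUNT is invalid there

Fix: Group first with HAVING COUNT(*) >= 2, then COUNT the resulting groups

Corrected query:
SELECT COUNT(*) FROM (SELECT major FROM students GROUP BY major HAVING COUNT(*) >= 2)

Result:
COUNT(*)
--------
2       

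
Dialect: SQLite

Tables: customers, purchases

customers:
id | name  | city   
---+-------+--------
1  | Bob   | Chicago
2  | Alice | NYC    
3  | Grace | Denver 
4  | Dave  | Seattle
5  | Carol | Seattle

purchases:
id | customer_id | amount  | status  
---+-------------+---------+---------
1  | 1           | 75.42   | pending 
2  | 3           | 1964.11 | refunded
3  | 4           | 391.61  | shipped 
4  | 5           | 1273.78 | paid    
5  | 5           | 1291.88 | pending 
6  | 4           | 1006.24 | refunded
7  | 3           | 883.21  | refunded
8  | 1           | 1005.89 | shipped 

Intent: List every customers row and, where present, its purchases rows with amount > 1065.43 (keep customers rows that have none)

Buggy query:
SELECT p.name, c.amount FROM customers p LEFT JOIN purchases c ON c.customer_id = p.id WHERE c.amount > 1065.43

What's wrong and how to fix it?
Bug: Filtering c.amount in WHERE discards the NULL rows produced by LEFT JOIN, turning it into an inner join

Fix: Move the right-table condition into the ON clause so unmatched parents are kept

Corrected query:
SELECT p.name, c.amount FROM customers p LEFT JOIN purchases c ON c.customer_id = p.id AND c.amount > 1065.43

Result:
name  | amount 
------+--------
Bob   | NULL   
Alice | NULL   
Grace | 1964.11
Dave  | NULL   
Carol | 1273.78
Carol | 1291.88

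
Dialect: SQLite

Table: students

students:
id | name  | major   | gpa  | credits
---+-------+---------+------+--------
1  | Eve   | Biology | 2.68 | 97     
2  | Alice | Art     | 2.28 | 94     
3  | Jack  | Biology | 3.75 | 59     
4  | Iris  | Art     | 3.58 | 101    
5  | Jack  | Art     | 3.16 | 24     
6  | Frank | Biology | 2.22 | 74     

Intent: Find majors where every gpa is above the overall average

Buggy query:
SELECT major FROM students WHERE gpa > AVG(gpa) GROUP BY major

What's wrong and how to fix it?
Bug: WHERE evaluates per row before aggregation, so AVG() is unavailable

Fix: Use a subquery for AVG and a HAVING MIN(...) filter so the condition holds for every row in the group

Corrected query:
SELECT major FROM students GROUP BY major HAVING MIN(gpa) > (SELECT AVG(gpa) FROM students)

Result:
(no rows)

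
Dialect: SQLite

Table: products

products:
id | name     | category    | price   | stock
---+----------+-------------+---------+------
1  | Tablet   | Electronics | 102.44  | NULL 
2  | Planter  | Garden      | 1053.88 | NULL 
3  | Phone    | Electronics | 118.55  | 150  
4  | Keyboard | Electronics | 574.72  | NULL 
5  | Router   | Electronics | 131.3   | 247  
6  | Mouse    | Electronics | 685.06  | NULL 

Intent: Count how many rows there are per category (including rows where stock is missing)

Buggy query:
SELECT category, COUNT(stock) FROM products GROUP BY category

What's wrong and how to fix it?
Bug: COUNT(column) counts non-NULL values only; rows with NULL stock aren't counted

Fix: Use COUNT(*) to count all rows regardless of NULL

Corrected query:
SELECT category, COUNT(*) FROM products GROUP BY category

Result:
category    | COUNT(*)
------------+---------
Electronics | 5       
Garden      | 1       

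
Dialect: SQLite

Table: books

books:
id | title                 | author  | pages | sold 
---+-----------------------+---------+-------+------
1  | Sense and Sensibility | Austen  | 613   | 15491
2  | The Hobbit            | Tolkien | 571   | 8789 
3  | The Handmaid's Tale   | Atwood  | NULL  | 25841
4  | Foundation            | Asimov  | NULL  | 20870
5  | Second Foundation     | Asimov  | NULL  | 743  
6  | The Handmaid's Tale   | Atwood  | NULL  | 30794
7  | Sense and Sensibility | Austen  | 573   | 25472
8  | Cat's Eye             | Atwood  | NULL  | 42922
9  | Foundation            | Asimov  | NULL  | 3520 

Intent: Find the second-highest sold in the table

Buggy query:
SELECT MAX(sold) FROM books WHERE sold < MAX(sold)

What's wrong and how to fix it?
Bug: MAX(sold) on the right of the comparison is an aggregate-in-WHERE error

Fix: Compute the overall MAX in a subquery, then take MAX of rows below it

Corrected query:
SELECT MAX(sold) FROM books WHERE sold < (SELECT MAX(sold) FROM books)

Result:
MAX(sold)
---------
30794    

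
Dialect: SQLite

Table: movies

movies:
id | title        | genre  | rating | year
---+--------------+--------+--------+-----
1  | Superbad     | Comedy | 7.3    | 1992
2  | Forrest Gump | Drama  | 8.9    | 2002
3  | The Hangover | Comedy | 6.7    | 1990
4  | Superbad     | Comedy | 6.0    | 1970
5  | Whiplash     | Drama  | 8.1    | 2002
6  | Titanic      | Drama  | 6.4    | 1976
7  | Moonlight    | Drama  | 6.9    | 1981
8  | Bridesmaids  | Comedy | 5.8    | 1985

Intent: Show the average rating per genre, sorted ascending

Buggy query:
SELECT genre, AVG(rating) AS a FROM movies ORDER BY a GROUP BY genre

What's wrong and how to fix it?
Bug: ORDER BY appears before GROUP BY; SQL clause order requires GROUP BY first

Fix: Move ORDER BY to the end, after GROUP BY

Corrected query:
SELECT genre, AVG(rating) AS a FROM movies GROUP BY genre ORDER BY a

Result:
genre  | a    
-------+------
Comedy | 6.45 
Drama  | 7.575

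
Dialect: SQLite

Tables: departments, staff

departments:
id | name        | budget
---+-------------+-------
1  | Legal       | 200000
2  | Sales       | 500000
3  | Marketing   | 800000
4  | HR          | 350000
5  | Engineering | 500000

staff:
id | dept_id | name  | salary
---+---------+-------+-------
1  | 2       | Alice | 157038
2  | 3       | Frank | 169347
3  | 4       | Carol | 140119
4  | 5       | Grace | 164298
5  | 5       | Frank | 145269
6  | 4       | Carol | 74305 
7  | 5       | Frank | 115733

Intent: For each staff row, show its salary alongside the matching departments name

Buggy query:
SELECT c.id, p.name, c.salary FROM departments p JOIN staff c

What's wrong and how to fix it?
Bug: JOIN with no ON clause produces a cartesian product; every staff row pairs with every departments row

Fix: Add ON c.dept_id = p.id to the JOIN

Corrected query:
SELECT c.id, p.name, c.salary FROM departments p JOIN staff c ON c.dept_id = p.id

Result:
id | name        | salary
---+-------------+-------
1  | Sales       | 157038
2  | Marketing   | 169347
3  | HR          | 140119
4  | Engineering | 164298
5  | Engineering | 145269
6  | HR          | 74305 
7  | Engineering | 115733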